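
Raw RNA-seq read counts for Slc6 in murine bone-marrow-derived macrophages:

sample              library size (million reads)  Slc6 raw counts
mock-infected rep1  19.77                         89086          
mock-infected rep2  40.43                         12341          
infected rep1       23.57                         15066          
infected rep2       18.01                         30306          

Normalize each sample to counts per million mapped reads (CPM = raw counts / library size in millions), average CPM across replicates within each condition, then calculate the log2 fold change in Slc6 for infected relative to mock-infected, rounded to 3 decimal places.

CPM(mock-infected rep1) = 89086 / 19.77 = 4506.1204
CPM(mock-infected rep2) = 12341 / 40.43 = 305.2436
CPM(infected rep1) = 15066 / 23.57 = 639.2024
CPM(infected rep2) = 30306 / 18.01 = 1682.7318
mean CPM(mock-infected) = 2405.6820; mean CPM(infected) = 1160.9671
Fold change = 1160.9671 / 2405.6820 = 0.48259
log2(0.48259) = -1.0511

-1.051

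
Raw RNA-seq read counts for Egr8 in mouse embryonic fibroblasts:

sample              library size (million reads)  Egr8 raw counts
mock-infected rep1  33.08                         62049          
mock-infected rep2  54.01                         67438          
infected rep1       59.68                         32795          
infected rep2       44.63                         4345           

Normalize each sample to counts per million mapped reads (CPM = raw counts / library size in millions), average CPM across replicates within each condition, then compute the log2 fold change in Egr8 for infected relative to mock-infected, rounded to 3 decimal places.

-2.272

CPM(mock-infected rep1) = 62049 / 33.08 = 1875.7255
CPM(mock-infected rep2) = 67438 / 54.01 = 1248.6206
CPM(infected rep1) = 32795 / 59.68 = 549.5141
CPM(infected rep2) = 4345 / 44.63 = 97.3560
mean CPM(mock-infected) = 1562.1731; mean CPM(infected) = 323.4351
Fold change = 323.4351 / 1562.1731 = 0.20704
log2(0.20704) = -2.2720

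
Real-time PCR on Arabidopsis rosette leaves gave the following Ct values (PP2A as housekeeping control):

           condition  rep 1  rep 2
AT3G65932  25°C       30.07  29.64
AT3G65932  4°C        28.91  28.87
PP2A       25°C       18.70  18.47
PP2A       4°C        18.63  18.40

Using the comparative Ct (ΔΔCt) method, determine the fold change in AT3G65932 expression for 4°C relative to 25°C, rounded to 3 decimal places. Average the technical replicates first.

1.860

Mean Ct: AT3G65932 25°C 29.855; AT3G65932 4°C 28.890; PP2A 25°C 18.585; PP2A 4°C 18.515
ΔCt(25°C) = 29.855 − 18.585 = 11.270
ΔCt(4°C) = 28.890 − 18.515 = 10.375
ΔΔCt = 10.375 − 11.270 = -0.895
Fold change = 2^(−(-0.895)) = 2^0.895 = 1.8596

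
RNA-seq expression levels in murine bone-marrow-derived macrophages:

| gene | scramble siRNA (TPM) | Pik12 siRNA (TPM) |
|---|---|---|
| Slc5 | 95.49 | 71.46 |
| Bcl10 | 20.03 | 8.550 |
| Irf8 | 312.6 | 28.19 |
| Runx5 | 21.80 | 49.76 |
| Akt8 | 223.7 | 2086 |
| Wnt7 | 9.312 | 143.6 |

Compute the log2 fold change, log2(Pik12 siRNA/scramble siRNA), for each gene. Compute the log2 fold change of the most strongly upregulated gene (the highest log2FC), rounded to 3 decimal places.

3.947

log2(71.46/95.49) = -0.418  (Slc5)
log2(8.550/20.03) = -1.228  (Bcl10)
log2(28.19/312.6) = -3.471  (Irf8)
log2(49.76/21.80) = 1.191  (Runx5)
log2(2086/223.7) = 3.221  (Akt8)
log2(143.6/9.312) = 3.947  (Wnt7)
Wnt7 is most strongly upregulated.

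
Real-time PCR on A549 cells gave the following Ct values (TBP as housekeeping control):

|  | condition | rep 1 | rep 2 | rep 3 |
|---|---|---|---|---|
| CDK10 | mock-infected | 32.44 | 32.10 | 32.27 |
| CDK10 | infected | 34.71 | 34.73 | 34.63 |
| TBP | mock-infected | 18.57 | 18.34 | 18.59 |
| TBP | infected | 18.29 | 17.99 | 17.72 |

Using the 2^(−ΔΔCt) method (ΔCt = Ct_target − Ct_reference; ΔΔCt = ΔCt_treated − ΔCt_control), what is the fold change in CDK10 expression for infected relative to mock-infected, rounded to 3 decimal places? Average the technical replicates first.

Mean Ct: CDK10 mock-infected 32.270; CDK10 infected 34.690; TBP mock-infected 18.500; TBP infected 18.000
ΔCt(mock-infected) = 32.270 − 18.500 = 13.770
ΔCt(infected) = 34.690 − 18.000 = 16.690
ΔΔCt = 16.690 − 13.770 = 2.920
Fold change = 2^(−2.920) = 0.1321

0.132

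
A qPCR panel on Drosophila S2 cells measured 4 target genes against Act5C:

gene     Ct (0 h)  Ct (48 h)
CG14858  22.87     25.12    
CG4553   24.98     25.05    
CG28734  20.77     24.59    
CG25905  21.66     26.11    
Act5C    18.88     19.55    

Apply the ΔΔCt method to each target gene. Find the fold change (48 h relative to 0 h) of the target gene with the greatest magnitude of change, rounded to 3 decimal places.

CG14858: ΔΔCt = (25.12−19.55) − (22.87−18.88) = 5.57 − 3.99 = 1.58; fold change = 2^-1.58 = 0.334
CG4553: ΔΔCt = (25.05−19.55) − (24.98−18.88) = 5.50 − 6.10 = -0.60; fold change = 2^0.60 = 1.516
CG28734: ΔΔCt = (24.59−19.55) − (20.77−18.88) = 5.04 − 1.89 = 3.15; fold change = 2^-3.15 = 0.113
CG25905: ΔΔCt = (26.11−19.55) − (21.66−18.88) = 6.56 − 2.78 = 3.78; fold change = 2^-3.78 = 0.073
CG25905 has the largest |ΔΔCt| = 3.78.

0.073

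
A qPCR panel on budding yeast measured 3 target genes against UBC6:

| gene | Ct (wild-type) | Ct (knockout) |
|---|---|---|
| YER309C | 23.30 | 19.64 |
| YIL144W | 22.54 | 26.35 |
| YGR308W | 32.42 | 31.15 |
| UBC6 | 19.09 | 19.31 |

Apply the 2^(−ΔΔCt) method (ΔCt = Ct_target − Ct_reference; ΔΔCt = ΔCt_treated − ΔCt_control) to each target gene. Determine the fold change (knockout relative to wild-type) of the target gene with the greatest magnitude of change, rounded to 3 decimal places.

YER309C: ΔΔCt = (19.64−19.31) − (23.30−19.09) = 0.33 − 4.21 = -3.88; fold change = 2^3.88 = 14.723
YIL144W: ΔΔCt = (26.35−19.31) − (22.54−19.09) = 7.04 − 3.45 = 3.59; fold change = 2^-3.59 = 0.083
YGR308W: ΔΔCt = (31.15−19.31) − (32.42−19.09) = 11.84 − 13.33 = -1.49; fold change = 2^1.49 = 2.809
YER309C has the largest |ΔΔCt| = 3.88.

14.723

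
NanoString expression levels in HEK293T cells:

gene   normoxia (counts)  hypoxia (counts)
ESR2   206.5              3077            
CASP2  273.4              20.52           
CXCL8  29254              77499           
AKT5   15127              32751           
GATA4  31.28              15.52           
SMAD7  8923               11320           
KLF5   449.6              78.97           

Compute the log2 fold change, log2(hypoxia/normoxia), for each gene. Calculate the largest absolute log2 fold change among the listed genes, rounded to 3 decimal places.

log2(3077/206.5) = 3.897  (ESR2)
log2(20.52/273.4) = -3.736  (CASP2)
log2(77499/29254) = 1.406  (CXCL8)
log2(32751/15127) = 1.114  (AKT5)
log2(15.52/31.28) = -1.011  (GATA4)
log2(11320/8923) = 0.343  (SMAD7)
log2(78.97/449.6) = -2.509  (KLF5)
The largest magnitude belongs to ESR2.

3.897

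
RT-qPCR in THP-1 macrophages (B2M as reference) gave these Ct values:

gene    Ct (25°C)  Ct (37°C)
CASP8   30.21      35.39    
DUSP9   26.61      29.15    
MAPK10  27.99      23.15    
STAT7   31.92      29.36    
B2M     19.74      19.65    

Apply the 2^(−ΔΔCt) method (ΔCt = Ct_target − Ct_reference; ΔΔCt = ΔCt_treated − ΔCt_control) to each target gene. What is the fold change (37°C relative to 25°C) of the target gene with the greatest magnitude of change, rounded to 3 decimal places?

0.026

CASP8: ΔΔCt = (35.39−19.65) − (30.21−19.74) = 15.74 − 10.47 = 5.27; fold change = 2^-5.27 = 0.026
DUSP9: ΔΔCt = (29.15−19.65) − (26.61−19.74) = 9.50 − 6.87 = 2.63; fold change = 2^-2.63 = 0.162
MAPK10: ΔΔCt = (23.15−19.65) − (27.99−19.74) = 3.50 − 8.25 = -4.75; fold change = 2^4.75 = 26.909
STAT7: ΔΔCt = (29.36−19.65) − (31.92−19.74) = 9.71 − 12.18 = -2.47; fold change = 2^2.47 = 5.540
CASP8 has the largest |ΔΔCt| = 5.27.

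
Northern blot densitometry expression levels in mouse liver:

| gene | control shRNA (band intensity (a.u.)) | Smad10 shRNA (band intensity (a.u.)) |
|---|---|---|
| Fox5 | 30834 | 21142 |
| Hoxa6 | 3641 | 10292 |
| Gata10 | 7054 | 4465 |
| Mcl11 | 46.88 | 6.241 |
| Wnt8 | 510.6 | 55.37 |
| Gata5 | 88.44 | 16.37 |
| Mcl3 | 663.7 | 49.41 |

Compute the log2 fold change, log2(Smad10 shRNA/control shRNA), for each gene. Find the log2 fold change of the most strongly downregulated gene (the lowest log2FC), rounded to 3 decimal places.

log2(21142/30834) = -0.544  (Fox5)
log2(10292/3641) = 1.499  (Hoxa6)
log2(4465/7054) = -0.660  (Gata10)
log2(6.241/46.88) = -2.909  (Mcl11)
log2(55.37/510.6) = -3.205  (Wnt8)
log2(16.37/88.44) = -2.434  (Gata5)
log2(49.41/663.7) = -3.748  (Mcl3)
Mcl3 is most strongly downregulated.

-3.748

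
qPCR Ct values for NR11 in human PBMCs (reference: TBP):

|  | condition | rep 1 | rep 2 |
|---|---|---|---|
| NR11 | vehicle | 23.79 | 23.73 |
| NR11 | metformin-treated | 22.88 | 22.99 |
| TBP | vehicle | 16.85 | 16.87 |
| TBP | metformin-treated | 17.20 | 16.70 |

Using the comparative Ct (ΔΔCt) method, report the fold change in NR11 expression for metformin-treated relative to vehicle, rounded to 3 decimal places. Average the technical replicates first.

Mean Ct: NR11 vehicle 23.760; NR11 metformin-treated 22.935; TBP vehicle 16.860; TBP metformin-treated 16.950
ΔCt(vehicle) = 23.760 − 16.860 = 6.900
ΔCt(metformin-treated) = 22.935 − 16.950 = 5.985
ΔΔCt = 5.985 − 6.900 = -0.915
Fold change = 2^(−(-0.915)) = 2^0.915 = 1.8856

1.886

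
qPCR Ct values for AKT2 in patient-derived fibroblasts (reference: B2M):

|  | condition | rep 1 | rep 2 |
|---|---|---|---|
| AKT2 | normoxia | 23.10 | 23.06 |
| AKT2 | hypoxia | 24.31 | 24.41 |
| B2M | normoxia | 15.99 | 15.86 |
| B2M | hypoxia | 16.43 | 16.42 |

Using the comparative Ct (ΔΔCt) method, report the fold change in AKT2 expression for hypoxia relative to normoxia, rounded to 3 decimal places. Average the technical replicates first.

0.582

Mean Ct: AKT2 normoxia 23.080; AKT2 hypoxia 24.360; B2M normoxia 15.925; B2M hypoxia 16.425
ΔCt(normoxia) = 23.080 − 15.925 = 7.155
ΔCt(hypoxia) = 24.360 − 16.425 = 7.935
ΔΔCt = 7.935 − 7.155 = 0.780
Fold change = 2^(−0.780) = 0.5824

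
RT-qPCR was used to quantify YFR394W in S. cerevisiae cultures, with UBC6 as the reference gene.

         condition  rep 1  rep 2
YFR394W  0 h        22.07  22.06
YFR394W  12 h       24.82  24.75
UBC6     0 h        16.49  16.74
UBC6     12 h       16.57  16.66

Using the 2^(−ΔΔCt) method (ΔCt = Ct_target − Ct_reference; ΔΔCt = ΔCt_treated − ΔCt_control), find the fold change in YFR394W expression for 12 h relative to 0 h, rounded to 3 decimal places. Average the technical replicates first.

0.152

Mean Ct: YFR394W 0 h 22.065; YFR394W 12 h 24.785; UBC6 0 h 16.615; UBC6 12 h 16.615
ΔCt(0 h) = 22.065 − 16.615 = 5.450
ΔCt(12 h) = 24.785 − 16.615 = 8.170
ΔΔCt = 8.170 − 5.450 = 2.720
Fold change = 2^(−2.720) = 0.1518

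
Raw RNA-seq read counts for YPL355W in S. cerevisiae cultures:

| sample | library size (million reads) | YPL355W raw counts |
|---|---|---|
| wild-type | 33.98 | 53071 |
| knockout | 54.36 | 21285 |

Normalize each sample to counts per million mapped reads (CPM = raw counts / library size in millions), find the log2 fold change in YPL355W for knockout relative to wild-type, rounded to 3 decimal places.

CPM(wild-type) = 53071 / 33.98 = 1561.8305
CPM(knockout) = 21285 / 54.36 = 391.5563
Fold change = 391.5563 / 1561.8305 = 0.25070
log2(0.25070) = -1.9959

-1.996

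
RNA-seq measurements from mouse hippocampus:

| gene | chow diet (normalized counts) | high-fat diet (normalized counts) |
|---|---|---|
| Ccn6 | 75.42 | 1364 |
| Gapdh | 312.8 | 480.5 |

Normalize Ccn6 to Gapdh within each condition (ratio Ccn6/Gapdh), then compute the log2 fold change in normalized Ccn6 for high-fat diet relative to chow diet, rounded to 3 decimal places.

Ccn6/Gapdh (chow diet) = 75.42 / 312.8 = 0.24111
Ccn6/Gapdh (high-fat diet) = 1364 / 480.5 = 2.8387
Fold change = 2.8387 / 0.24111 = 11.7734
log2(11.7734) = 3.5575

3.557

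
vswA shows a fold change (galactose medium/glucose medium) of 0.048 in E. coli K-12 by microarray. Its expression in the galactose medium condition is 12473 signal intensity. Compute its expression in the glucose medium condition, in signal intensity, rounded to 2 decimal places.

glucose medium expression = 12473 / 0.048 = 259854.17

259854.17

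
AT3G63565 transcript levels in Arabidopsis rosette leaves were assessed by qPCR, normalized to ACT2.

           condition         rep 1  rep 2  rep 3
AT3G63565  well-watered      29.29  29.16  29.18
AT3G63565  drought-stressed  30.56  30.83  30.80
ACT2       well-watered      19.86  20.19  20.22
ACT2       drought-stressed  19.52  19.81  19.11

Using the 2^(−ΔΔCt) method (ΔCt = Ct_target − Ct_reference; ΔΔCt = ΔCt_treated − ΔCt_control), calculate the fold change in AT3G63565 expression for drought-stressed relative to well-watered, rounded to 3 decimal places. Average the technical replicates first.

0.228

Mean Ct: AT3G63565 well-watered 29.210; AT3G63565 drought-stressed 30.730; ACT2 well-watered 20.090; ACT2 drought-stressed 19.480
ΔCt(well-watered) = 29.210 − 20.090 = 9.120
ΔCt(drought-stressed) = 30.730 − 19.480 = 11.250
ΔΔCt = 11.250 − 9.120 = 2.130
Fold change = 2^(−2.130) = 0.2285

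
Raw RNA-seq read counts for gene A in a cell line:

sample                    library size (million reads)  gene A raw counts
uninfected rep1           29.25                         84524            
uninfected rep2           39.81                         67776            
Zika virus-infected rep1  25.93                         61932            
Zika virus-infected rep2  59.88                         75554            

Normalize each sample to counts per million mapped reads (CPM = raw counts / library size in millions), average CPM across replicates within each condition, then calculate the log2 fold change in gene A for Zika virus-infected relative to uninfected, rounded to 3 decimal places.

CPM(uninfected rep1) = 84524 / 29.25 = 2889.7094
CPM(uninfected rep2) = 67776 / 39.81 = 1702.4868
CPM(Zika virus-infected rep1) = 61932 / 25.93 = 2388.4304
CPM(Zika virus-infected rep2) = 75554 / 59.88 = 1261.7568
mean CPM(uninfected) = 2296.0981; mean CPM(Zika virus-infected) = 1825.0936
Fold change = 1825.0936 / 2296.0981 = 0.79487
log2(0.79487) = -0.3312

-0.331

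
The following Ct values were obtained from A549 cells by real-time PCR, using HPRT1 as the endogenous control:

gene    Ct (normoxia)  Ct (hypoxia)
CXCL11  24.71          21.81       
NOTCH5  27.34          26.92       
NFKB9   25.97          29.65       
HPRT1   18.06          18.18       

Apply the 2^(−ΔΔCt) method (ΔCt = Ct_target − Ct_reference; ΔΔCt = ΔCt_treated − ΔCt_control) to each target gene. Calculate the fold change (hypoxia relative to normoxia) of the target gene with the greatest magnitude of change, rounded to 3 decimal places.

0.085

CXCL11: ΔΔCt = (21.81−18.18) − (24.71−18.06) = 3.63 − 6.65 = -3.02; fold change = 2^3.02 = 8.112
NOTCH5: ΔΔCt = (26.92−18.18) − (27.34−18.06) = 8.74 − 9.28 = -0.54; fold change = 2^0.54 = 1.454
NFKB9: ΔΔCt = (29.65−18.18) − (25.97−18.06) = 11.47 − 7.91 = 3.56; fold change = 2^-3.56 = 0.085
NFKB9 has the largest |ΔΔCt| = 3.56.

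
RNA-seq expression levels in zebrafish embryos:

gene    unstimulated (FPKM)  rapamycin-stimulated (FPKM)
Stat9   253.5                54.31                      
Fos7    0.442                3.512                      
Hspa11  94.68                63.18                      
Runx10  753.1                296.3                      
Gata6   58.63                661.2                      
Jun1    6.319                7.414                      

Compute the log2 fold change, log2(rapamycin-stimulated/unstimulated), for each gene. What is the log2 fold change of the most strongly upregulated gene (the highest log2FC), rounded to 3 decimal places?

3.495

log2(54.31/253.5) = -2.223  (Stat9)
log2(3.512/0.442) = 2.990  (Fos7)
log2(63.18/94.68) = -0.584  (Hspa11)
log2(296.3/753.1) = -1.346  (Runx10)
log2(661.2/58.63) = 3.495  (Gata6)
log2(7.414/6.319) = 0.231  (Jun1)
Gata6 is most strongly upregulated.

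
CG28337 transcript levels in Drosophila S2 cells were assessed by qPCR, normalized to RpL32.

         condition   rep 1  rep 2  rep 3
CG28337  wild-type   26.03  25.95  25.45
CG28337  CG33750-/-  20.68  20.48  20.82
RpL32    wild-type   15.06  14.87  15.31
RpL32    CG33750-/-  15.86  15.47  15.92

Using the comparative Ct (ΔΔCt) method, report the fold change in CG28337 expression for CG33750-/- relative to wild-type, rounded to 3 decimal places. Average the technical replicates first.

56.493

Mean Ct: CG28337 wild-type 25.810; CG28337 CG33750-/- 20.660; RpL32 wild-type 15.080; RpL32 CG33750-/- 15.750
ΔCt(wild-type) = 25.810 − 15.080 = 10.730
ΔCt(CG33750-/-) = 20.660 − 15.750 = 4.910
ΔΔCt = 4.910 − 10.730 = -5.820
Fold change = 2^(−(-5.820)) = 2^5.820 = 56.4930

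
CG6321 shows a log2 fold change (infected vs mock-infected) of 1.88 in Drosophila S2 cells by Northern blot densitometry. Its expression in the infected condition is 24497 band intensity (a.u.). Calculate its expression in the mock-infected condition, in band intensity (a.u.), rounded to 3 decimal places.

6655.436

Fold change = 2^(1.88) = 3.6808
mock-infected expression = 24497 / 3.6808 = 6655.436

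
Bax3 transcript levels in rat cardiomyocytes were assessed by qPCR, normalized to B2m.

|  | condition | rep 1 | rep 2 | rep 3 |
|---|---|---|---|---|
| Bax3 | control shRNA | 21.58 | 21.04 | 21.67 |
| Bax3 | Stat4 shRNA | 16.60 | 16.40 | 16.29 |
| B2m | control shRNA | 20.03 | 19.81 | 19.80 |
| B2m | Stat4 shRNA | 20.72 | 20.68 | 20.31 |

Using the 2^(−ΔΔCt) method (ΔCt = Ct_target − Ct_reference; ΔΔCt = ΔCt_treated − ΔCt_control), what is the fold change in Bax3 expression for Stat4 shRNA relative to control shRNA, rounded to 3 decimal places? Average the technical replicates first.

51.625

Mean Ct: Bax3 control shRNA 21.430; Bax3 Stat4 shRNA 16.430; B2m control shRNA 19.880; B2m Stat4 shRNA 20.570
ΔCt(control shRNA) = 21.430 − 19.880 = 1.550
ΔCt(Stat4 shRNA) = 16.430 − 20.570 = -4.140
ΔΔCt = -4.140 − 1.550 = -5.690
Fold change = 2^(−(-5.690)) = 2^5.690 = 51.6251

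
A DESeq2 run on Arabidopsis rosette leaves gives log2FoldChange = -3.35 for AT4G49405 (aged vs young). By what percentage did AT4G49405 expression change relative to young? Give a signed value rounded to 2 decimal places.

-90.19%

Fold change = 2^(-3.35) = 0.0981
Percent change = (FC − 1) × 100% = (0.0981 − 1) × 100 = -90.19%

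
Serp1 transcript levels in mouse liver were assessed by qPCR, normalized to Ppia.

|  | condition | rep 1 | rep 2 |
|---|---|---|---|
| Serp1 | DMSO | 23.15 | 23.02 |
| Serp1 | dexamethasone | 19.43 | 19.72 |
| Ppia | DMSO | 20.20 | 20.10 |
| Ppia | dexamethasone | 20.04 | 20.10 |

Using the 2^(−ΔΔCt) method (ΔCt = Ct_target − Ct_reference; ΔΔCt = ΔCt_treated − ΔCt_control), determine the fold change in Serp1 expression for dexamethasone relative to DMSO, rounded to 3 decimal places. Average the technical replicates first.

Mean Ct: Serp1 DMSO 23.085; Serp1 dexamethasone 19.575; Ppia DMSO 20.150; Ppia dexamethasone 20.070
ΔCt(DMSO) = 23.085 − 20.150 = 2.935
ΔCt(dexamethasone) = 19.575 − 20.070 = -0.495
ΔΔCt = -0.495 − 2.935 = -3.430
Fold change = 2^(−(-3.430)) = 2^3.430 = 10.7779

10.778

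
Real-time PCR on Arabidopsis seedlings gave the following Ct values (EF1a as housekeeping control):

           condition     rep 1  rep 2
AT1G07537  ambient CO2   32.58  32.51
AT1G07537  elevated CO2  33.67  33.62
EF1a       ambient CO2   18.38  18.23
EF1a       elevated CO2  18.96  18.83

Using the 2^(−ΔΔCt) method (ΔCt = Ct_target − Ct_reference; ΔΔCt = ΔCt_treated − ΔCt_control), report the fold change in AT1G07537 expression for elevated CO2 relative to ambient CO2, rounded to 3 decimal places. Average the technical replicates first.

Mean Ct: AT1G07537 ambient CO2 32.545; AT1G07537 elevated CO2 33.645; EF1a ambient CO2 18.305; EF1a elevated CO2 18.895
ΔCt(ambient CO2) = 32.545 − 18.305 = 14.240
ΔCt(elevated CO2) = 33.645 − 18.895 = 14.750
ΔΔCt = 14.750 − 14.240 = 0.510
Fold change = 2^(−0.510) = 0.7022

0.702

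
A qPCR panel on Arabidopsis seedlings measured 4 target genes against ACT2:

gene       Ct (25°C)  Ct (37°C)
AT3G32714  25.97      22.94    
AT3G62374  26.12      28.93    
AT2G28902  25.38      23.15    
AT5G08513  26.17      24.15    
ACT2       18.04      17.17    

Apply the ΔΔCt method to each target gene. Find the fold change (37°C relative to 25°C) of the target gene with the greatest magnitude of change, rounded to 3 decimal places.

AT3G32714: ΔΔCt = (22.94−17.17) − (25.97−18.04) = 5.77 − 7.93 = -2.16; fold change = 2^2.16 = 4.469
AT3G62374: ΔΔCt = (28.93−17.17) − (26.12−18.04) = 11.76 − 8.08 = 3.68; fold change = 2^-3.68 = 0.078
AT2G28902: ΔΔCt = (23.15−17.17) − (25.38−18.04) = 5.98 − 7.34 = -1.36; fold change = 2^1.36 = 2.567
AT5G08513: ΔΔCt = (24.15−17.17) − (26.17−18.04) = 6.98 − 8.13 = -1.15; fold change = 2^1.15 = 2.219
AT3G62374 has the largest |ΔΔCt| = 3.68.

0.078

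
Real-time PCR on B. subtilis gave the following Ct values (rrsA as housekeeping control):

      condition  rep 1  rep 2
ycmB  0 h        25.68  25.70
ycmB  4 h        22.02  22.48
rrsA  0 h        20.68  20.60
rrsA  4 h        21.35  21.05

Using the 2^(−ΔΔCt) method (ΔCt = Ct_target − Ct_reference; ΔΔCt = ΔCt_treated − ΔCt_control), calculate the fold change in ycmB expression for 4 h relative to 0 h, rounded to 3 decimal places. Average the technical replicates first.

Mean Ct: ycmB 0 h 25.690; ycmB 4 h 22.250; rrsA 0 h 20.640; rrsA 4 h 21.200
ΔCt(0 h) = 25.690 − 20.640 = 5.050
ΔCt(4 h) = 22.250 − 21.200 = 1.050
ΔΔCt = 1.050 − 5.050 = -4.000
Fold change = 2^(−(-4.000)) = 2^4.000 = 16.0000

16.000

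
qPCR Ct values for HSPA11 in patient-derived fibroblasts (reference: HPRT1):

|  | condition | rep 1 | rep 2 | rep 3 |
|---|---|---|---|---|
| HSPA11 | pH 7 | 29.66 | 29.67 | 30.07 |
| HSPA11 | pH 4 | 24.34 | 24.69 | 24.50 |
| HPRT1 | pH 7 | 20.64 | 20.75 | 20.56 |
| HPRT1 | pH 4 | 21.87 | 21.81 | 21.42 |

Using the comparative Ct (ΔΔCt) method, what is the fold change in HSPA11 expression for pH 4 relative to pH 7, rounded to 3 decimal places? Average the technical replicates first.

Mean Ct: HSPA11 pH 7 29.800; HSPA11 pH 4 24.510; HPRT1 pH 7 20.650; HPRT1 pH 4 21.700
ΔCt(pH 7) = 29.800 − 20.650 = 9.150
ΔCt(pH 4) = 24.510 − 21.700 = 2.810
ΔΔCt = 2.810 − 9.150 = -6.340
Fold change = 2^(−(-6.340)) = 2^6.340 = 81.0084

81.008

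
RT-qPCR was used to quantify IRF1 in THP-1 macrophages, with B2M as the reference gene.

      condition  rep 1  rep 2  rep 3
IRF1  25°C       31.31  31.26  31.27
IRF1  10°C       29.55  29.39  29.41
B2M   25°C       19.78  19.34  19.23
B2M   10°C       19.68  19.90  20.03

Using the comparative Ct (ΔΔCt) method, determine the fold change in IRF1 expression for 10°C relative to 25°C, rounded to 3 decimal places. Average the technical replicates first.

4.757

Mean Ct: IRF1 25°C 31.280; IRF1 10°C 29.450; B2M 25°C 19.450; B2M 10°C 19.870
ΔCt(25°C) = 31.280 − 19.450 = 11.830
ΔCt(10°C) = 29.450 − 19.870 = 9.580
ΔΔCt = 9.580 − 11.830 = -2.250
Fold change = 2^(−(-2.250)) = 2^2.250 = 4.7568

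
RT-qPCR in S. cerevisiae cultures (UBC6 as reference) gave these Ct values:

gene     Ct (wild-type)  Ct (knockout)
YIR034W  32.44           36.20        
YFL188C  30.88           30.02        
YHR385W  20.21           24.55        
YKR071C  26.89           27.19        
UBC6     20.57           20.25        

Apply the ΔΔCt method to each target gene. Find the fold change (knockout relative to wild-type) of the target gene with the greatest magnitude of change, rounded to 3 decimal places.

YIR034W: ΔΔCt = (36.20−20.25) − (32.44−20.57) = 15.95 − 11.87 = 4.08; fold change = 2^-4.08 = 0.059
YFL188C: ΔΔCt = (30.02−20.25) − (30.88−20.57) = 9.77 − 10.31 = -0.54; fold change = 2^0.54 = 1.454
YHR385W: ΔΔCt = (24.55−20.25) − (20.21−20.57) = 4.30 − (-0.36) = 4.66; fold change = 2^-4.66 = 0.040
YKR071C: ΔΔCt = (27.19−20.25) − (26.89−20.57) = 6.94 − 6.32 = 0.62; fold change = 2^-0.62 = 0.651
YHR385W has the largest |ΔΔCt| = 4.66.

0.040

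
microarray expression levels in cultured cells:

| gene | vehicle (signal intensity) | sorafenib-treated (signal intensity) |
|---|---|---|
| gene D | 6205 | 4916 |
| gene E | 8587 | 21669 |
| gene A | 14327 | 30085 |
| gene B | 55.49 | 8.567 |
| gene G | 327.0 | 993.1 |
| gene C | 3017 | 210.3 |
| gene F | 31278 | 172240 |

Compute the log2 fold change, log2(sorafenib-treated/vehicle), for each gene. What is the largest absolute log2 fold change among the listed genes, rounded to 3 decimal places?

3.843

log2(4916/6205) = -0.336  (gene D)
log2(21669/8587) = 1.335  (gene E)
log2(30085/14327) = 1.070  (gene A)
log2(8.567/55.49) = -2.695  (gene B)
log2(993.1/327.0) = 1.603  (gene G)
log2(210.3/3017) = -3.843  (gene C)
log2(172240/31278) = 2.461  (gene F)
The largest magnitude belongs to gene C.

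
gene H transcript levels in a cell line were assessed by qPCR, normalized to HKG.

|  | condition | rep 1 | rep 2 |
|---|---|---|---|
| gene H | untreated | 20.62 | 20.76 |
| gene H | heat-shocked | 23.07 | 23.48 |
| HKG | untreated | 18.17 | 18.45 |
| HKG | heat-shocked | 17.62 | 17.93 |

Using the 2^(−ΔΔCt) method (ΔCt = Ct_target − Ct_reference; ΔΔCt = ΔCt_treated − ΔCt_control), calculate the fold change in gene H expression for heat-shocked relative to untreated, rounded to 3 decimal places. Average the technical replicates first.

0.115

Mean Ct: gene H untreated 20.690; gene H heat-shocked 23.275; HKG untreated 18.310; HKG heat-shocked 17.775
ΔCt(untreated) = 20.690 − 18.310 = 2.380
ΔCt(heat-shocked) = 23.275 − 17.775 = 5.500
ΔΔCt = 5.500 − 2.380 = 3.120
Fold change = 2^(−3.120) = 0.1150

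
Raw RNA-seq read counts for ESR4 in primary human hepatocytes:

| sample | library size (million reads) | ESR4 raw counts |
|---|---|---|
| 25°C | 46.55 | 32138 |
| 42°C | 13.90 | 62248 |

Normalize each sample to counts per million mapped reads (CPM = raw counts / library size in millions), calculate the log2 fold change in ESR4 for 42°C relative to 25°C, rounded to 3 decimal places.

2.697

CPM(25°C) = 32138 / 46.55 = 690.3974
CPM(42°C) = 62248 / 13.90 = 4478.2734
Fold change = 4478.2734 / 690.3974 = 6.48652
log2(6.48652) = 2.6974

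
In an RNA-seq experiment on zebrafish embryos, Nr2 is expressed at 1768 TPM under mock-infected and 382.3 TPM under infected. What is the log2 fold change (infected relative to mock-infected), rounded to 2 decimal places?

Fold change = 382.3 / 1768 = 0.2162
log2(0.2162) = -2.209

-2.21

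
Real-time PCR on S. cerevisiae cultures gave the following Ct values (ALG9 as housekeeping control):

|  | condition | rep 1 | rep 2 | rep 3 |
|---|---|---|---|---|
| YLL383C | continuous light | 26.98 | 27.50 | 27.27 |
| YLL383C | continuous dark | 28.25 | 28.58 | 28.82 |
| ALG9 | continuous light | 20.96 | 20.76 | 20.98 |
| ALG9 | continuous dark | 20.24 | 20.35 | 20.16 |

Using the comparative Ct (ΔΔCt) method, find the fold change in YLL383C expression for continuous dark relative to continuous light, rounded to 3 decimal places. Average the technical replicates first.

0.259

Mean Ct: YLL383C continuous light 27.250; YLL383C continuous dark 28.550; ALG9 continuous light 20.900; ALG9 continuous dark 20.250
ΔCt(continuous light) = 27.250 − 20.900 = 6.350
ΔCt(continuous dark) = 28.550 − 20.250 = 8.300
ΔΔCt = 8.300 − 6.350 = 1.950
Fold change = 2^(−1.950) = 0.2588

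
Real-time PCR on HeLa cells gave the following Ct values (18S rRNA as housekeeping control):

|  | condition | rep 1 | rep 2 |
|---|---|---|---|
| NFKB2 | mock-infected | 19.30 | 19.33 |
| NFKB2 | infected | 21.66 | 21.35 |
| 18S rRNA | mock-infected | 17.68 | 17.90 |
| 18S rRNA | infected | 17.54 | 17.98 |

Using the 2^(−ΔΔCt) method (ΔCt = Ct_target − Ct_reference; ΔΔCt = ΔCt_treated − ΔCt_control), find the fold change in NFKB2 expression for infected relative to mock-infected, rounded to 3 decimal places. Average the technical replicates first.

Mean Ct: NFKB2 mock-infected 19.315; NFKB2 infected 21.505; 18S rRNA mock-infected 17.790; 18S rRNA infected 17.760
ΔCt(mock-infected) = 19.315 − 17.790 = 1.525
ΔCt(infected) = 21.505 − 17.760 = 3.745
ΔΔCt = 3.745 − 1.525 = 2.220
Fold change = 2^(−2.220) = 0.2146

0.215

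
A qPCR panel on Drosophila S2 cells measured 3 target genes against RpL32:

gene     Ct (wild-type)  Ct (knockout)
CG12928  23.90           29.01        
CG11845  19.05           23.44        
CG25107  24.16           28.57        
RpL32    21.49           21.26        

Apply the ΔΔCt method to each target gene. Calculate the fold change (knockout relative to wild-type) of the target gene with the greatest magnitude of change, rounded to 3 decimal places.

0.025

CG12928: ΔΔCt = (29.01−21.26) − (23.90−21.49) = 7.75 − 2.41 = 5.34; fold change = 2^-5.34 = 0.025
CG11845: ΔΔCt = (23.44−21.26) − (19.05−21.49) = 2.18 − (-2.44) = 4.62; fold change = 2^-4.62 = 0.041
CG25107: ΔΔCt = (28.57−21.26) − (24.16−21.49) = 7.31 − 2.67 = 4.64; fold change = 2^-4.64 = 0.040
CG12928 has the largest |ΔΔCt| = 5.34.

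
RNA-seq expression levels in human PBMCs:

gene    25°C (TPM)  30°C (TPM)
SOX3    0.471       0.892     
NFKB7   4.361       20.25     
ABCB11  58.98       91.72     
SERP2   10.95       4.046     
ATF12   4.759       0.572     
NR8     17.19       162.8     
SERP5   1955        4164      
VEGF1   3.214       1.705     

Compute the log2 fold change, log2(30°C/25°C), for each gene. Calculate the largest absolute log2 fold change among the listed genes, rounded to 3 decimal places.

3.243

log2(0.892/0.471) = 0.921  (SOX3)
log2(20.25/4.361) = 2.215  (NFKB7)
log2(91.72/58.98) = 0.637  (ABCB11)
log2(4.046/10.95) = -1.436  (SERP2)
log2(0.572/4.759) = -3.057  (ATF12)
log2(162.8/17.19) = 3.243  (NR8)
log2(4164/1955) = 1.091  (SERP5)
log2(1.705/3.214) = -0.915  (VEGF1)
The largest magnitude belongs to NR8.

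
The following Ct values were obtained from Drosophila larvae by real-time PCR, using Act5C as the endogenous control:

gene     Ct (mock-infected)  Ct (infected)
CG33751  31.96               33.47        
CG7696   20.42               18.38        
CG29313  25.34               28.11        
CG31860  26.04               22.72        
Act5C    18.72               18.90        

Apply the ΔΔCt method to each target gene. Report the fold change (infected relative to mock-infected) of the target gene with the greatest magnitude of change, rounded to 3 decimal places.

CG33751: ΔΔCt = (33.47−18.90) − (31.96−18.72) = 14.57 − 13.24 = 1.33; fold change = 2^-1.33 = 0.398
CG7696: ΔΔCt = (18.38−18.90) − (20.42−18.72) = -0.52 − 1.70 = -2.22; fold change = 2^2.22 = 4.659
CG29313: ΔΔCt = (28.11−18.90) − (25.34−18.72) = 9.21 − 6.62 = 2.59; fold change = 2^-2.59 = 0.166
CG31860: ΔΔCt = (22.72−18.90) − (26.04−18.72) = 3.82 − 7.32 = -3.50; fold change = 2^3.50 = 11.314
CG31860 has the largest |ΔΔCt| = 3.50.

11.314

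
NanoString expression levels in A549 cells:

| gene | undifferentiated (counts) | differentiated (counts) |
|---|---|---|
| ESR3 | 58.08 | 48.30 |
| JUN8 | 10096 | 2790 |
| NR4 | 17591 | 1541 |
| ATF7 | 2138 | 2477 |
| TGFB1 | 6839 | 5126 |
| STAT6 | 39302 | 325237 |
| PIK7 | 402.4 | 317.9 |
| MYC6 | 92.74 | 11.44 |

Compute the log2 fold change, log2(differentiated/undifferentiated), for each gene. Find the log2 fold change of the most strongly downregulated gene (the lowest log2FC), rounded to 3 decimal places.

-3.513

log2(48.30/58.08) = -0.266  (ESR3)
log2(2790/10096) = -1.855  (JUN8)
log2(1541/17591) = -3.513  (NR4)
log2(2477/2138) = 0.212  (ATF7)
log2(5126/6839) = -0.416  (TGFB1)
log2(325237/39302) = 3.049  (STAT6)
log2(317.9/402.4) = -0.340  (PIK7)
log2(11.44/92.74) = -3.019  (MYC6)
NR4 is most strongly downregulated.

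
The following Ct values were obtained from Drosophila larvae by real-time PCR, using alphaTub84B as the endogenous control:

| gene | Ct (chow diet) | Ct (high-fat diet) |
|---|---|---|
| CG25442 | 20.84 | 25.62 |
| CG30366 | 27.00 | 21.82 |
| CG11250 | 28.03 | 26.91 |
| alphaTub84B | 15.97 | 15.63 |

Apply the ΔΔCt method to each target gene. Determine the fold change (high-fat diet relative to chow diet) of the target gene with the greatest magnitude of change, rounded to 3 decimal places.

CG25442: ΔΔCt = (25.62−15.63) − (20.84−15.97) = 9.99 − 4.87 = 5.12; fold change = 2^-5.12 = 0.029
CG30366: ΔΔCt = (21.82−15.63) − (27.00−15.97) = 6.19 − 11.03 = -4.84; fold change = 2^4.84 = 28.641
CG11250: ΔΔCt = (26.91−15.63) − (28.03−15.97) = 11.28 − 12.06 = -0.78; fold change = 2^0.78 = 1.717
CG25442 has the largest |ΔΔCt| = 5.12.

0.029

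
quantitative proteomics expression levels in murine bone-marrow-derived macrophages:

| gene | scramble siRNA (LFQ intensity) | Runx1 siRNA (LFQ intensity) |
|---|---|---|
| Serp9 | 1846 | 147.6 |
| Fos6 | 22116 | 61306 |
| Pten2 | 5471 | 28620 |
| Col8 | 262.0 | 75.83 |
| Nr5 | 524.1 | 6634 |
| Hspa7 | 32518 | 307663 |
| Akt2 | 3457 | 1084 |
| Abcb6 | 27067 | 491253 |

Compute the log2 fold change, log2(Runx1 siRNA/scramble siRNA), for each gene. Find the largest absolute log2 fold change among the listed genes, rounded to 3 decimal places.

log2(147.6/1846) = -3.645  (Serp9)
log2(61306/22116) = 1.471  (Fos6)
log2(28620/5471) = 2.387  (Pten2)
log2(75.83/262.0) = -1.789  (Col8)
log2(6634/524.1) = 3.662  (Nr5)
log2(307663/32518) = 3.242  (Hspa7)
log2(1084/3457) = -1.673  (Akt2)
log2(491253/27067) = 4.182  (Abcb6)
The largest magnitude belongs to Abcb6.

4.182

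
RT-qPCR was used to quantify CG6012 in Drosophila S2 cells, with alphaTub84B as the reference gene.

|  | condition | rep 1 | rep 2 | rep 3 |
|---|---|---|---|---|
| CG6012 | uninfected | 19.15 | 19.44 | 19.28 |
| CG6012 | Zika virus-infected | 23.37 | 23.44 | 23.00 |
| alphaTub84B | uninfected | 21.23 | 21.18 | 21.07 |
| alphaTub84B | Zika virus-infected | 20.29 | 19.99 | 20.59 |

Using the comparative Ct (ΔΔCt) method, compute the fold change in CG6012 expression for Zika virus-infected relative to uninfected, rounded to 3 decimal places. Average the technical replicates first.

Mean Ct: CG6012 uninfected 19.290; CG6012 Zika virus-infected 23.270; alphaTub84B uninfected 21.160; alphaTub84B Zika virus-infected 20.290
ΔCt(uninfected) = 19.290 − 21.160 = -1.870
ΔCt(Zika virus-infected) = 23.270 − 20.290 = 2.980
ΔΔCt = 2.980 − (-1.870) = 4.850
Fold change = 2^(−4.850) = 0.0347

0.035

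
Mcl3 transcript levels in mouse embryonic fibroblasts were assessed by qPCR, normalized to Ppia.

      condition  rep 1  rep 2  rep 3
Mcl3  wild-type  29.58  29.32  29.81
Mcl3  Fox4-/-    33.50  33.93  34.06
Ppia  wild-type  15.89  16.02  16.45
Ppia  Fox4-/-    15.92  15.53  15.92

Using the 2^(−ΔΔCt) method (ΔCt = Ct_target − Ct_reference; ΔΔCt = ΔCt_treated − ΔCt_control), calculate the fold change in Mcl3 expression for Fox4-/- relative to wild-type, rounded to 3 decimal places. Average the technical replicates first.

0.042

Mean Ct: Mcl3 wild-type 29.570; Mcl3 Fox4-/- 33.830; Ppia wild-type 16.120; Ppia Fox4-/- 15.790
ΔCt(wild-type) = 29.570 − 16.120 = 13.450
ΔCt(Fox4-/-) = 33.830 − 15.790 = 18.040
ΔΔCt = 18.040 − 13.450 = 4.590
Fold change = 2^(−4.590) = 0.0415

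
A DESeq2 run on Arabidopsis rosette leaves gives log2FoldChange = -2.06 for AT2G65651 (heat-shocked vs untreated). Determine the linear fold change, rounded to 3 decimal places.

Fold change = 2^(-2.06) = 0.2398
That is, AT2G65651 drops to 24.0% of the untreated level.

0.240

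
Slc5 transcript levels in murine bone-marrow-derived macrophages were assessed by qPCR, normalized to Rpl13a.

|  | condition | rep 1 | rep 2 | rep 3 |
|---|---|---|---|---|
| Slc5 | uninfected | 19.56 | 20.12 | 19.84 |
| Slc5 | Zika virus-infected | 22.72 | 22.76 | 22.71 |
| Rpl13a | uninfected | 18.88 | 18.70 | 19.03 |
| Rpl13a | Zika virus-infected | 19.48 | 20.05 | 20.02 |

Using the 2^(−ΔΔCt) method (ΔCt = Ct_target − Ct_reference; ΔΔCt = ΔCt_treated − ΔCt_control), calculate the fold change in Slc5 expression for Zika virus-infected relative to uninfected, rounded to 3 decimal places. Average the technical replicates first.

Mean Ct: Slc5 uninfected 19.840; Slc5 Zika virus-infected 22.730; Rpl13a uninfected 18.870; Rpl13a Zika virus-infected 19.850
ΔCt(uninfected) = 19.840 − 18.870 = 0.970
ΔCt(Zika virus-infected) = 22.730 − 19.850 = 2.880
ΔΔCt = 2.880 − 0.970 = 1.910
Fold change = 2^(−1.910) = 0.2661

0.266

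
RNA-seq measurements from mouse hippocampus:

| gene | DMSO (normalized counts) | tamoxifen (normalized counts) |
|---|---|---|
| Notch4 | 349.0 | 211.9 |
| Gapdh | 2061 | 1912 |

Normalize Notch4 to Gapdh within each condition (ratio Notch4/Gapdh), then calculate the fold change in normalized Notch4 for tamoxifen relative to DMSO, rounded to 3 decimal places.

Notch4/Gapdh (DMSO) = 349.0 / 2061 = 0.16934
Notch4/Gapdh (tamoxifen) = 211.9 / 1912 = 0.11083
Fold change = 0.11083 / 0.16934 = 0.6545

0.654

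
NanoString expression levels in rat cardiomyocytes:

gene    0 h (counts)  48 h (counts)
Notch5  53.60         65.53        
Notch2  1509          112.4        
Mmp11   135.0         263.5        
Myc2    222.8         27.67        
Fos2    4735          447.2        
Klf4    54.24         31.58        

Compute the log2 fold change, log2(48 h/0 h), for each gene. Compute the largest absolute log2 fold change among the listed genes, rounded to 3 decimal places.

3.747

log2(65.53/53.60) = 0.290  (Notch5)
log2(112.4/1509) = -3.747  (Notch2)
log2(263.5/135.0) = 0.965  (Mmp11)
log2(27.67/222.8) = -3.009  (Myc2)
log2(447.2/4735) = -3.404  (Fos2)
log2(31.58/54.24) = -0.780  (Klf4)
The largest magnitude belongs to Notch2.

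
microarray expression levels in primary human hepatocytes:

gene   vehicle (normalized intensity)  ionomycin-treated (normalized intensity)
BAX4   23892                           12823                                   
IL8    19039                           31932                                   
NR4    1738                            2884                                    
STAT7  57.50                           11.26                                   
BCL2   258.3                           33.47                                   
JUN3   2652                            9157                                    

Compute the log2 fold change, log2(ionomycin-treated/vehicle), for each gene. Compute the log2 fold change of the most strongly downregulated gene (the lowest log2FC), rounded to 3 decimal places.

-2.948

log2(12823/23892) = -0.898  (BAX4)
log2(31932/19039) = 0.746  (IL8)
log2(2884/1738) = 0.731  (NR4)
log2(11.26/57.50) = -2.352  (STAT7)
log2(33.47/258.3) = -2.948  (BCL2)
log2(9157/2652) = 1.788  (JUN3)
BCL2 is most strongly downregulated.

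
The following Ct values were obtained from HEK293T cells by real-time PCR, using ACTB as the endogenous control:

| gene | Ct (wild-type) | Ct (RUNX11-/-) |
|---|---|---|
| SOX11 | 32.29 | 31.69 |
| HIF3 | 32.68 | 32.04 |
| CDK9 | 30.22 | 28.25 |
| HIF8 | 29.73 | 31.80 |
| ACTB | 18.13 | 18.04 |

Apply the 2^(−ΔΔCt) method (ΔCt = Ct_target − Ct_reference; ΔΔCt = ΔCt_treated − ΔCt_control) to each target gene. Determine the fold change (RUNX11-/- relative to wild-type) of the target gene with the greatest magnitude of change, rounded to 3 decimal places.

0.224

SOX11: ΔΔCt = (31.69−18.04) − (32.29−18.13) = 13.65 − 14.16 = -0.51; fold change = 2^0.51 = 1.424
HIF3: ΔΔCt = (32.04−18.04) − (32.68−18.13) = 14.00 − 14.55 = -0.55; fold change = 2^0.55 = 1.464
CDK9: ΔΔCt = (28.25−18.04) − (30.22−18.13) = 10.21 − 12.09 = -1.88; fold change = 2^1.88 = 3.681
HIF8: ΔΔCt = (31.80−18.04) − (29.73−18.13) = 13.76 − 11.60 = 2.16; fold change = 2^-2.16 = 0.224
HIF8 has the largest |ΔΔCt| = 2.16.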